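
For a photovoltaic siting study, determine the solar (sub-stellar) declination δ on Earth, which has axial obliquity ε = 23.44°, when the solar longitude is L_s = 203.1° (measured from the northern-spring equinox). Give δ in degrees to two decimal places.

sin δ = sin ε · sin L_s = sin 23.44° × sin 203.1° = -0.156067.
δ = arcsin(-0.156067) = -8.98°.

δ = -8.98°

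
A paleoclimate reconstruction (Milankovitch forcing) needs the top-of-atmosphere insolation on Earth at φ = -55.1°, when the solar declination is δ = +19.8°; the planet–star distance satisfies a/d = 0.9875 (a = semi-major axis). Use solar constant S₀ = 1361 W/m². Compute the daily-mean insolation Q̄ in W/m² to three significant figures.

Q̄ ≈ 74.1 W/m²

cos H₀ = −tan(-55.1°) tan(+19.800°) = 0.5161, H₀ = 1.0285 rad.
Bracket: H₀ sin φ sin δ + cos φ cos δ sin H₀ = 1.0285×-0.82015×0.33874 + 0.57215×0.94088×0.85654 = -0.285735 + 0.461096 = 0.175361.
Inverse-square distance factor (a/d)² = 0.9875² = 0.975156.
Q̄ = (S₀/π) × 0.975156 × [bracket] = (1361/π) × 0.975156 × 0.175361 = 74.08 W/m².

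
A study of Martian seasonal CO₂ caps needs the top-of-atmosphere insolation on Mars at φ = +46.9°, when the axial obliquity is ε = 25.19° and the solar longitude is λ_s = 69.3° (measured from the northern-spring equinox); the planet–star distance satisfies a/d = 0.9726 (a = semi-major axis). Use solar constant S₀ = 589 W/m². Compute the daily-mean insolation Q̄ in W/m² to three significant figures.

Solar declination: sin δ = sin ε · sin λ_s = sin 25.19° × sin 69.3° = 0.39814, so δ = +23.462°.
cos H₀ = −tan(+46.9°) tan(+23.462°) = -0.4638, H₀ = 2.0531 rad.
Bracket: H₀ sin φ sin δ + cos φ cos δ sin H₀ = 2.0531×0.73016×0.39814 + 0.68327×0.91732×0.88593 = 0.596848 + 0.555281 = 1.152129.
Inverse-square distance factor (a/d)² = 0.9726² = 0.945951.
Q̄ = (S₀/π) × 0.945951 × [bracket] = (589/π) × 0.945951 × 1.152129 = 204.3 W/m².

Q̄ ≈ 204 W/m²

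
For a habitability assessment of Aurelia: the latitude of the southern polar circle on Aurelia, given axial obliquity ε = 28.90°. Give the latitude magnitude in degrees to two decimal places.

61.10°

The polar circle is the lowest latitude that experiences at least one full rotation of continuous darkness at the northern-summer solstice; it lies at |φ| = 90° − ε = 90° − 28.90° = 61.10°.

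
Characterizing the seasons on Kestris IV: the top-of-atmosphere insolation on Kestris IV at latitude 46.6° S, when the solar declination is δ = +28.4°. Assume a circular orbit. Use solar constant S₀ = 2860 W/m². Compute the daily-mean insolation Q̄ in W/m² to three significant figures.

Q̄ ≈ 149 W/m²

cos H₀ = −tan(-46.6°) tan(+28.400°) = 0.5718, H₀ = 0.9621 rad.
Bracket: H₀ sin φ sin δ + cos φ cos δ sin H₀ = 0.9621×-0.72657×0.47562 + 0.68709×0.87965×0.82041 = -0.332474 + 0.495855 = 0.163381.
Q̄ = (S₀/π) × [bracket] = (2860/π) × 0.163381 = 148.7 W/m².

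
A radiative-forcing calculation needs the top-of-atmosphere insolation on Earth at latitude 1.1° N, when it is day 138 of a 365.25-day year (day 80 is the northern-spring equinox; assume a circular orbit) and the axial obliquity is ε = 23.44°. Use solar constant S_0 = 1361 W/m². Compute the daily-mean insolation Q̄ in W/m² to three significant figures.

Q̄ ≈ 413 W/m²

Solar longitude: L_s = 360° × (138 − 80)/365.25 = 57.166°.
sin δ = sin 23.44° × sin 57.166° = 0.33424, so δ = +19.526°.
cos h₀ = −tan(+1.1°) tan(+19.526°) = -0.0068, h₀ = 1.5776 rad.
Bracket: h₀ sin ϕ sin δ + cos ϕ cos δ sin h₀ = 1.5776×0.01920×0.33424 + 0.99982×0.94249×0.99998 = 0.010124 + 0.942302 = 0.952426.
Q̄ = (S_0/π) × [bracket] = (1361/π) × 0.952426 = 412.6 W/m².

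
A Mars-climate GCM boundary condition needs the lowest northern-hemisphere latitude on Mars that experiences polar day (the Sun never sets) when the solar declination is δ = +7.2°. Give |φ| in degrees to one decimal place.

Polar day requires cos H₀ = −tan φ tan δ ≤ −1, i.e. tan φ tan δ ≥ 1.
The boundary is |tan φ| · |tan δ| = 1, so |φ| = 90° − |δ| = 90° − 7.2° = 82.8° in the northern hemisphere.

|φ| = 82.8°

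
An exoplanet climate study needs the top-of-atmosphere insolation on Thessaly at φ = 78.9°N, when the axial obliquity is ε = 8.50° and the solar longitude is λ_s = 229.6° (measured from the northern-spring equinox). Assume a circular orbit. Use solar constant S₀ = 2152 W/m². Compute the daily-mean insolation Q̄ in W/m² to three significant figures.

Solar declination: sin δ = sin ε · sin λ_s = sin 8.50° × sin 229.6° = -0.11256, so δ = -6.463°.
cos H₀ = −tan(+78.9°) tan(-6.463°) = 0.5774, H₀ = 0.9552 rad.
Bracket: H₀ sin φ sin δ + cos φ cos δ sin H₀ = 0.9552×0.98129×-0.11256 + 0.19252×0.99364×0.81646 = -0.105506 + 0.156185 = 0.050679.
Q̄ = (S₀/π) × [bracket] = (2152/π) × 0.050679 = 34.72 W/m².

Q̄ ≈ 34.7 W/m²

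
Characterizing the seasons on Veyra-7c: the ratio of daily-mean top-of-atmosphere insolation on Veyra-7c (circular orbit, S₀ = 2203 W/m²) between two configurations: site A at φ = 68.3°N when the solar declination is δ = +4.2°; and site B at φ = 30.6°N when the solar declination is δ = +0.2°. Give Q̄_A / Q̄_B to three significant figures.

— Configuration A (φ=+68.3°):
cos H₀ = −tan(+68.3°) tan(+4.200°) = -0.1845, H₀ = 1.7564 rad.
Bracket: H₀ sin φ sin δ + cos φ cos δ sin H₀ = 1.7564×0.92913×0.07324 + 0.36975×0.99731×0.98283 = 0.119522 + 0.362424 = 0.481946.
Q̄ = (S₀/π) × [bracket] = (2203/π) × 0.481946 = 337.96 W/m².
— Configuration B (φ=+30.6°):
cos H₀ = −tan(+30.6°) tan(+0.200°) = -0.0021, H₀ = 1.5729 rad.
Bracket: H₀ sin φ sin δ + cos φ cos δ sin H₀ = 1.5729×0.50904×0.00349 + 0.86074×0.99999×1.00000 = 0.002794 + 0.860731 = 0.863525.
Q̄ = (S₀/π) × [bracket] = (2203/π) × 0.863525 = 605.54 W/m².
Ratio Q̄_A / Q̄_B = 337.96 / 605.54 = 0.5581.

Q̄_A / Q̄_B ≈ 0.558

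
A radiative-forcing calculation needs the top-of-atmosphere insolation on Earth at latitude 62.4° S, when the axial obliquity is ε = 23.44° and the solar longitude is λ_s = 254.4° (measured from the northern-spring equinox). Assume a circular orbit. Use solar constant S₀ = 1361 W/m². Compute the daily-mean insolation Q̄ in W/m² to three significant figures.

Solar declination: sin δ = sin ε · sin λ_s = sin 23.44° × sin 254.4° = -0.38313, so δ = -22.528°.
cos H₀ = −tan(-62.4°) tan(-22.528°) = -0.7934, H₀ = 2.4872 rad.
Bracket: H₀ sin φ sin δ + cos φ cos δ sin H₀ = 2.4872×-0.88620×-0.38313 + 0.46330×0.92369×0.60868 = 0.844479 + 0.260482 = 1.104961.
Q̄ = (S₀/π) × [bracket] = (1361/π) × 1.104961 = 478.7 W/m².

Q̄ ≈ 479 W/m²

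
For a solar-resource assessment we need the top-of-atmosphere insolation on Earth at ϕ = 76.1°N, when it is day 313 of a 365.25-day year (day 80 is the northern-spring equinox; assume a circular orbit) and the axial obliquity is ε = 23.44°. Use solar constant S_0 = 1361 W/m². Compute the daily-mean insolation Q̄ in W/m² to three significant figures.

Q̄ ≈ 0.00 W/m²

Solar longitude: L_s = 360° × (313 − 80)/365.25 = 229.651°.
sin δ = sin 23.44° × sin 229.651° = -0.30316, so δ = -17.648°.
cos h₀ = −tan(+76.1°) tan(-17.648°) = 1.2855 ≥ 1 ⇒ polar night, h₀ = 0 and Q̄ = 0.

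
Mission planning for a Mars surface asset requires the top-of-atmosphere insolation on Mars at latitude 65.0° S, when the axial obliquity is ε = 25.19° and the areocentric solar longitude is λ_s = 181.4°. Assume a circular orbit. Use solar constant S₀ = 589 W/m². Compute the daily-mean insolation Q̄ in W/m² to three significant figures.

sin δ = sin 25.19° × sin 181.4° = -0.01040, so δ = -0.596°.
cos H₀ = −tan(-65.0°) tan(-0.596°) = -0.0223, H₀ = 1.5931 rad.
Bracket: H₀ sin φ sin δ + cos φ cos δ sin H₀ = 1.5931×-0.90631×-0.01040 + 0.42262×0.99995×0.99975 = 0.015016 + 0.422493 = 0.437509.
Q̄ = (S₀/π) × [bracket] = (589/π) × 0.437509 = 82.03 W/m².

Q̄ ≈ 82.0 W/m²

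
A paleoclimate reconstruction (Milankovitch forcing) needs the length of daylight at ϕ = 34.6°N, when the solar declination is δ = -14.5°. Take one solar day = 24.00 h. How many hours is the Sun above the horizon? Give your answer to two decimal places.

10.63 h

cos h₀ = −tan ϕ · tan δ = −tan(+34.6°) × tan(-14.500°) = 0.1784, so h₀ = 1.3914 rad = 79.72°.
Daylight = 2h₀/(2π) × 24.00 h = (1.3914/π) × 24.00 = 10.63 h.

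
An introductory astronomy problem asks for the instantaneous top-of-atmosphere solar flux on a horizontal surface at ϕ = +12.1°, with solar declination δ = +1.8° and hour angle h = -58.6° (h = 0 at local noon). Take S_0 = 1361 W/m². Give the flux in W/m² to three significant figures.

702 W/m²

cos θ_z = sin ϕ sin δ + cos ϕ cos δ cos h = 0.006584 + 0.509183 = 0.515767.
Flux = S_0 · cos θ_z = 1361 × 0.515767 = 702.0 W/m².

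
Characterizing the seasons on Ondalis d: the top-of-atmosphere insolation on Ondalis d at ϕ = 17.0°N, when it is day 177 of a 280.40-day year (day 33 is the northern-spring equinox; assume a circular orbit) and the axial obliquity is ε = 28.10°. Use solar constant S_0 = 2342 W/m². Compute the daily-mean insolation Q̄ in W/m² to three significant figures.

Solar longitude: L_s = 360° × (177 − 33)/280.40 = 184.879°.
sin δ = sin 28.10° × sin 184.879° = -0.04006, so δ = -2.296°.
cos h₀ = −tan(+17.0°) tan(-2.296°) = 0.0123, h₀ = 1.5585 rad.
Bracket: h₀ sin ϕ sin δ + cos ϕ cos δ sin h₀ = 1.5585×0.29237×-0.04006 + 0.95630×0.99920×0.99992 = -0.018254 + 0.955459 = 0.937205.
Q̄ = (S_0/π) × [bracket] = (2342/π) × 0.937205 = 698.7 W/m².

Q̄ ≈ 699 W/m²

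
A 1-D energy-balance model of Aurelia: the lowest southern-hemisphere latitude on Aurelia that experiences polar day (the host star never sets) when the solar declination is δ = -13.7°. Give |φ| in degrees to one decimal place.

|φ| = 76.3°

Polar day requires cos H₀ = −tan φ tan δ ≤ −1, i.e. tan φ tan δ ≥ 1.
The boundary is |tan φ| · |tan δ| = 1, so |φ| = 90° − |δ| = 90° − 13.7° = 76.3° in the southern hemisphere.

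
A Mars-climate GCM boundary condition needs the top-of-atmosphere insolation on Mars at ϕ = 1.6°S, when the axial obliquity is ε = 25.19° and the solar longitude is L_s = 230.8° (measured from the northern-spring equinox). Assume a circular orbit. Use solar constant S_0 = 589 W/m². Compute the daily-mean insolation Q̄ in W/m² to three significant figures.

Q̄ ≈ 180 W/m²

Solar declination: sin δ = sin ε · sin L_s = sin 25.19° × sin 230.8° = -0.32983, so δ = -19.259°.
cos h₀ = −tan(-1.6°) tan(-19.259°) = -0.0098, h₀ = 1.5806 rad.
Bracket: h₀ sin ϕ sin δ + cos ϕ cos δ sin h₀ = 1.5806×-0.02792×-0.32983 + 0.99961×0.94404×0.99995 = 0.014556 + 0.943625 = 0.958181.
Q̄ = (S_0/π) × [bracket] = (589/π) × 0.958181 = 179.6 W/m².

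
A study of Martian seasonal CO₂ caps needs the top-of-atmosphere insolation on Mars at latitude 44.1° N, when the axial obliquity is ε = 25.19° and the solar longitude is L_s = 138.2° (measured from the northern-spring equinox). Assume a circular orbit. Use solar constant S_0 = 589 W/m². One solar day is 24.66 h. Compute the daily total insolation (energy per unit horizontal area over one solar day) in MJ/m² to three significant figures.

17.1 MJ/m²

Solar declination: sin δ = sin ε · sin L_s = sin 25.19° × sin 138.2° = 0.28369, so δ = +16.481°.
cos h₀ = −tan(+44.1°) tan(+16.481°) = -0.2867, h₀ = 1.8616 rad.
Bracket: h₀ sin ϕ sin δ + cos ϕ cos δ sin h₀ = 1.8616×0.69591×0.28369 + 0.71813×0.95892×0.95802 = 0.367522 + 0.659721 = 1.027243.
Q̄ = (S_0/π) × [bracket] = (589/π) × 1.027243 = 192.59 W/m².
Daily total = Q̄ × 24.66 h × 3600 s/h = 192.59 × 24.66 × 3600 / 10⁶ = 17.10 MJ/m².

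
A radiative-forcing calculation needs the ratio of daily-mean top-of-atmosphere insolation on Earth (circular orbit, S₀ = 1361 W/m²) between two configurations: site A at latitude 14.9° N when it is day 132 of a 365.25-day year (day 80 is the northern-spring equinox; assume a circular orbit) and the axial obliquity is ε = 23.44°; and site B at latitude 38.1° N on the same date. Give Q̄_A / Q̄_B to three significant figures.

— Configuration A (φ=+14.9°):
Solar longitude: λ_s = 360° × (132 − 80)/365.25 = 51.253°.
sin δ = sin 23.44° × sin 51.253° = 0.31024, so δ = +18.074°.
cos H₀ = −tan(+14.9°) tan(+18.074°) = -0.0868, H₀ = 1.6577 rad.
Bracket: H₀ sin φ sin δ + cos φ cos δ sin H₀ = 1.6577×0.25713×0.31024 + 0.96638×0.95066×0.99622 = 0.132238 + 0.915226 = 1.047464.
Q̄ = (S₀/π) × [bracket] = (1361/π) × 1.047464 = 453.78 W/m².
— Configuration B (φ=+38.1°):
cos H₀ = −tan(+38.1°) tan(+18.074°) = -0.2559, H₀ = 1.8296 rad.
Bracket: H₀ sin φ sin δ + cos φ cos δ sin H₀ = 1.8296×0.61704×0.31024 + 0.78694×0.95066×0.96671 = 0.350241 + 0.723208 = 1.073449.
Q̄ = (S₀/π) × [bracket] = (1361/π) × 1.073449 = 465.04 W/m².
Ratio Q̄_A / Q̄_B = 453.78 / 465.04 = 0.9758.

Q̄_A / Q̄_B ≈ 0.976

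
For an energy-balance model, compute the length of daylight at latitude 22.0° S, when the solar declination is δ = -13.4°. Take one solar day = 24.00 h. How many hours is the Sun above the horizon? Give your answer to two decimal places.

12.74 h

cos H₀ = −tan φ · tan δ = −tan(-22.0°) × tan(-13.400°) = -0.0963, so H₀ = 1.6672 rad = 95.52°.
Daylight = 2H₀/(2π) × 24.00 h = (1.6672/π) × 24.00 = 12.74 h.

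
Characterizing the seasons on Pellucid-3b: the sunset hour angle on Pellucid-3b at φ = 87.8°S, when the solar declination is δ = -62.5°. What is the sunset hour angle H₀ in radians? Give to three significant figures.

Sunrise equation: cos H₀ = −tan φ · tan δ = -50.0046 ≤ −1, so the host star never sets (polar day) and H₀ = π.

H₀ = 3.14 rad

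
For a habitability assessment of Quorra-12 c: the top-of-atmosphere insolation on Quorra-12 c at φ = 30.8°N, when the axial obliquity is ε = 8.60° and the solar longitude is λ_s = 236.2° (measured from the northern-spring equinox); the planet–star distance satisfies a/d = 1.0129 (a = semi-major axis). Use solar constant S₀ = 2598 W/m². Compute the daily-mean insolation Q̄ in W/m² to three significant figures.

Q̄ ≈ 640 W/m²

Solar declination: sin δ = sin ε · sin λ_s = sin 8.60° × sin 236.2° = -0.12426, so δ = -7.138°.
cos H₀ = −tan(+30.8°) tan(-7.138°) = 0.0747, H₀ = 1.4961 rad.
Bracket: H₀ sin φ sin δ + cos φ cos δ sin H₀ = 1.4961×0.51204×-0.12426 + 0.85896×0.99225×0.99721 = -0.095191 + 0.849925 = 0.754734.
Inverse-square distance factor (a/d)² = 1.0129² = 1.025966.
Q̄ = (S₀/π) × 1.025966 × [bracket] = (2598/π) × 1.025966 × 0.754734 = 640.3 W/m².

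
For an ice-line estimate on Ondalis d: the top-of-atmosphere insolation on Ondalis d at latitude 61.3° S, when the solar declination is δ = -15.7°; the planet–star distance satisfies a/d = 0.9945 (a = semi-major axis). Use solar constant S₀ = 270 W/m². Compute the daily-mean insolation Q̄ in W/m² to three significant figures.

cos H₀ = −tan(-61.3°) tan(-15.700°) = -0.5134, H₀ = 2.1100 rad.
Bracket: H₀ sin φ sin δ + cos φ cos δ sin H₀ = 2.1100×-0.87715×-0.27060 + 0.48022×0.96269×0.85814 = 0.500823 + 0.396721 = 0.897544.
Inverse-square distance factor (a/d)² = 0.9945² = 0.989030.
Q̄ = (S₀/π) × 0.989030 × [bracket] = (270/π) × 0.989030 × 0.897544 = 76.29 W/m².

Q̄ ≈ 76.3 W/m²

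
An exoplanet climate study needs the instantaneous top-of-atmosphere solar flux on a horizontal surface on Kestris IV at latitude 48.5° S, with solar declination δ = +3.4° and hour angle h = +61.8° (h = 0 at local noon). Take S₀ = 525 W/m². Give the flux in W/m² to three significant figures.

cos θ_z = sin φ sin δ + cos φ cos δ cos h = -0.044418 + 0.312570 = 0.268152.
Flux = S₀ · cos θ_z = 525 × 0.268152 = 140.8 W/m².

141 W/m²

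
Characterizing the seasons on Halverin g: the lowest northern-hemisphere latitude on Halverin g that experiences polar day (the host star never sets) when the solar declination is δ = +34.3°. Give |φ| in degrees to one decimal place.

Polar day requires cos H₀ = −tan φ tan δ ≤ −1, i.e. tan φ tan δ ≥ 1.
The boundary is |tan φ| · |tan δ| = 1, so |φ| = 90° − |δ| = 90° − 34.3° = 55.7° in the northern hemisphere.

|φ| = 55.7°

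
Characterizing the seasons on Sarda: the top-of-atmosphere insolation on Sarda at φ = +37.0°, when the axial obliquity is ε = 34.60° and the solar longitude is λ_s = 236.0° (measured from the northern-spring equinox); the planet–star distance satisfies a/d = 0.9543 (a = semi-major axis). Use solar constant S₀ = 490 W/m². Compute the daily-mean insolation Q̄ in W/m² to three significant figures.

Q̄ ≈ 45.1 W/m²

Solar declination: sin δ = sin ε · sin λ_s = sin 34.60° × sin 236.0° = -0.47076, so δ = -28.084°.
cos H₀ = −tan(+37.0°) tan(-28.084°) = 0.4021, H₀ = 1.1570 rad.
Bracket: H₀ sin φ sin δ + cos φ cos δ sin H₀ = 1.1570×0.60182×-0.47076 + 0.79864×0.88226×0.91560 = -0.327793 + 0.645139 = 0.317346.
Inverse-square distance factor (a/d)² = 0.9543² = 0.910688.
Q̄ = (S₀/π) × 0.910688 × [bracket] = (490/π) × 0.910688 × 0.317346 = 45.08 W/m².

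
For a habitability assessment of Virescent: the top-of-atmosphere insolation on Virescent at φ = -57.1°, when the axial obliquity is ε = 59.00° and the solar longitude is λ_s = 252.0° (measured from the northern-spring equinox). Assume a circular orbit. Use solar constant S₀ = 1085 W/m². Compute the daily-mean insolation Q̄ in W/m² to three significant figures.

Solar declination: sin δ = sin ε · sin λ_s = sin 59.00° × sin 252.0° = -0.81521, so δ = -54.609°.
cos H₀ = −tan(-57.1°) tan(-54.609°) = -2.1758 ≤ −1 ⇒ polar day, H₀ = π.
Bracket: H₀ sin φ sin δ + cos φ cos δ sin H₀ = 3.1416×-0.83962×-0.81521 + 0.54317×0.57916×0.00000 = 2.150320 + 0.000000 = 2.150320.
Q̄ = (S₀/π) × [bracket] = (1085/π) × 2.150320 = 742.6 W/m².

Q̄ ≈ 743 W/m²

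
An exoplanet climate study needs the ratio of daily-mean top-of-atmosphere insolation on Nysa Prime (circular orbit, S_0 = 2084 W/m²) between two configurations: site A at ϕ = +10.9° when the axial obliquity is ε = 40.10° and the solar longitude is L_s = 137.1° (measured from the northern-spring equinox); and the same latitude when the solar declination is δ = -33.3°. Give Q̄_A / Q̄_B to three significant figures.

— Configuration A (ϕ=+10.9°):
Solar declination: sin δ = sin ε · sin L_s = sin 40.10° × sin 137.1° = 0.43847, so δ = +26.006°.
cos h₀ = −tan(+10.9°) tan(+26.006°) = -0.0939, h₀ = 1.6649 rad.
Bracket: h₀ sin ϕ sin δ + cos ϕ cos δ sin h₀ = 1.6649×0.18910×0.43847 + 0.98196×0.89875×0.99558 = 0.138045 + 0.878636 = 1.016681.
Q̄ = (S_0/π) × [bracket] = (2084/π) × 1.016681 = 674.42 W/m².
— Configuration B (ϕ=+10.9°):
cos h₀ = −tan(+10.9°) tan(-33.300°) = 0.1265, h₀ = 1.4440 rad.
Bracket: h₀ sin ϕ sin δ + cos ϕ cos δ sin h₀ = 1.4440×0.18910×-0.54902 + 0.98196×0.83581×0.99197 = -0.149916 + 0.814142 = 0.664226.
Q̄ = (S_0/π) × [bracket] = (2084/π) × 0.664226 = 440.62 W/m².
Ratio Q̄_A / Q̄_B = 674.42 / 440.62 = 1.531.

Q̄_A / Q̄_B ≈ 1.53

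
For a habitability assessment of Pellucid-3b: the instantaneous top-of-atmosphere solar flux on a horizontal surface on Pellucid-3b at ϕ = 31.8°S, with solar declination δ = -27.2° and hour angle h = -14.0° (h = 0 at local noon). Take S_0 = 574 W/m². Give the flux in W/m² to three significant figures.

559 W/m²

cos θ_z = sin ϕ sin δ + cos ϕ cos δ cos h = 0.240870 + 0.733455 = 0.974325.
Flux = S_0 · cos θ_z = 574 × 0.974325 = 559.3 W/m².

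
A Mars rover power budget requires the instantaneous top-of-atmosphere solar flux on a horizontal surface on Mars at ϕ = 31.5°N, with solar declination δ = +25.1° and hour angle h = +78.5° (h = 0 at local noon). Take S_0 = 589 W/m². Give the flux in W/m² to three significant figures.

221 W/m²

cos θ_z = sin ϕ sin δ + cos ϕ cos δ cos h = 0.221644 + 0.153937 = 0.375581.
Flux = S_0 · cos θ_z = 589 × 0.375581 = 221.2 W/m².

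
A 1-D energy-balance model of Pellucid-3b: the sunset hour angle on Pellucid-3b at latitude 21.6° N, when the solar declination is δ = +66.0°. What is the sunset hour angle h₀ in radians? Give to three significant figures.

cos h₀ = −tan ϕ · tan δ = −tan(+21.6°) × tan(+66.000°) = -0.8893, so h₀ = 2.6665 rad = 152.78°.

h₀ = 2.67 rad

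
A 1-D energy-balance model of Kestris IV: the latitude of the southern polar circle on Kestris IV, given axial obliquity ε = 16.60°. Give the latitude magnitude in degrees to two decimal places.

The polar circle is the lowest latitude that experiences at least one full rotation of continuous darkness at the northern-summer solstice; it lies at |φ| = 90° − ε = 90° − 16.60° = 73.40°.

73.40°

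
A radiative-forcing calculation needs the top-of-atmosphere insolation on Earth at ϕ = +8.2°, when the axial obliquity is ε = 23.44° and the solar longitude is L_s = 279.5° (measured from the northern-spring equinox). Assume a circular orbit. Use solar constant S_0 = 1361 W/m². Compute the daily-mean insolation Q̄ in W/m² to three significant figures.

Q̄ ≈ 357 W/m²

Solar declination: sin δ = sin ε · sin L_s = sin 23.44° × sin 279.5° = -0.39233, so δ = -23.100°.
cos h₀ = −tan(+8.2°) tan(-23.100°) = 0.0615, h₀ = 1.5093 rad.
Bracket: h₀ sin ϕ sin δ + cos ϕ cos δ sin h₀ = 1.5093×0.14263×-0.39233 + 0.98978×0.91982×0.99811 = -0.084457 + 0.908699 = 0.824242.
Q̄ = (S_0/π) × [bracket] = (1361/π) × 0.824242 = 357.1 W/m².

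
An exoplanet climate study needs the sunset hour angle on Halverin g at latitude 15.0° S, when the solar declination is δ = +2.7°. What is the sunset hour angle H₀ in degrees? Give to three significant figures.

H₀ = 89.3°

cos H₀ = −tan φ · tan δ = −tan(-15.0°) × tan(+2.700°) = 0.0126, so H₀ = 1.5582 rad = 89.28°.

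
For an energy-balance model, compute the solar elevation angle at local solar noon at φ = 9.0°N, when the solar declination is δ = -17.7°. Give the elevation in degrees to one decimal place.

63.3°

At local noon the hour angle is zero, so the zenith angle equals |φ − δ| = |+9.0° − (-17.700°)| = 26.700°.
Elevation = 90° − 26.700° = 63.3°.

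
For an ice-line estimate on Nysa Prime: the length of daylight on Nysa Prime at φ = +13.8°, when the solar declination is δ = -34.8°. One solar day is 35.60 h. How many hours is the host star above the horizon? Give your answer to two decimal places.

cos H₀ = −tan φ · tan δ = −tan(+13.8°) × tan(-34.800°) = 0.1707, so H₀ = 1.3992 rad = 80.17°.
Daylight = 2H₀/(2π) × 35.60 h = (1.3992/π) × 35.60 = 15.86 h.

15.86 h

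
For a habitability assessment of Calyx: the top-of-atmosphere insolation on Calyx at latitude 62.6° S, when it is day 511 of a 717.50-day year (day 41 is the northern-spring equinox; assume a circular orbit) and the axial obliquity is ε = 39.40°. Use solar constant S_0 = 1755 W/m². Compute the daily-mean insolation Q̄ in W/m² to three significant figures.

Q̄ ≈ 818 W/m²

Solar longitude: L_s = 360° × (511 − 41)/717.50 = 235.819°.
sin δ = sin 39.40° × sin 235.819° = -0.52509, so δ = -31.674°.
cos h₀ = −tan(-62.6°) tan(-31.674°) = -1.1903 ≤ −1 ⇒ polar day, h₀ = π.
Bracket: h₀ sin ϕ sin δ + cos ϕ cos δ sin h₀ = 3.1416×-0.88782×-0.52509 + 0.46020×0.85105×0.00000 = 1.464568 + 0.000000 = 1.464568.
Q̄ = (S_0/π) × [bracket] = (1755/π) × 1.464568 = 818.2 W/m².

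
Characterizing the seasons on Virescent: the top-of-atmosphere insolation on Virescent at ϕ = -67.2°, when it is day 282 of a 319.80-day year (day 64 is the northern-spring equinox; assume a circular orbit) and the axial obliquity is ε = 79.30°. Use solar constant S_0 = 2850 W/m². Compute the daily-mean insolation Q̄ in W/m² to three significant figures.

Q̄ ≈ 2.35e+03 W/m²

Solar longitude: L_s = 360° × (282 − 64)/319.80 = 245.403°.
sin δ = sin 79.30° × sin 245.403° = -0.89345, so δ = -63.310°.
cos h₀ = −tan(-67.2°) tan(-63.310°) = -4.7320 ≤ −1 ⇒ polar day, h₀ = π.
Bracket: h₀ sin ϕ sin δ + cos ϕ cos δ sin h₀ = 3.1416×-0.92186×-0.89345 + 0.38752×0.44916×0.00000 = 2.587534 + 0.000000 = 2.587534.
Q̄ = (S_0/π) × [bracket] = (2850/π) × 2.587534 = 2347 W/m².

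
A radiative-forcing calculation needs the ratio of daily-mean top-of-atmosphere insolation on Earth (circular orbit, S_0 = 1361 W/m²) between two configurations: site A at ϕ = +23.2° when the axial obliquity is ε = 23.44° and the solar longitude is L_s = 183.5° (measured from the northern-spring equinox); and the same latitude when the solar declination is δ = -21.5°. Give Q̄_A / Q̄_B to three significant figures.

Q̄_A / Q̄_B ≈ 1.41

— Configuration A (ϕ=+23.2°):
Solar declination: sin δ = sin ε · sin L_s = sin 23.44° × sin 183.5° = -0.02428, so δ = -1.392°.
cos h₀ = −tan(+23.2°) tan(-1.392°) = 0.0104, h₀ = 1.5604 rad.
Bracket: h₀ sin ϕ sin δ + cos ϕ cos δ sin h₀ = 1.5604×0.39394×-0.02428 + 0.91914×0.99971×0.99995 = -0.014925 + 0.918828 = 0.903903.
Q̄ = (S_0/π) × [bracket] = (1361/π) × 0.903903 = 391.59 W/m².
— Configuration B (ϕ=+23.2°):
cos h₀ = −tan(+23.2°) tan(-21.500°) = 0.1688, h₀ = 1.4012 rad.
Bracket: h₀ sin ϕ sin δ + cos ϕ cos δ sin h₀ = 1.4012×0.39394×-0.36650 + 0.91914×0.93042×0.98565 = -0.202304 + 0.842914 = 0.640610.
Q̄ = (S_0/π) × [bracket] = (1361/π) × 0.640610 = 277.52 W/m².
Ratio Q̄_A / Q̄_B = 391.59 / 277.52 = 1.411.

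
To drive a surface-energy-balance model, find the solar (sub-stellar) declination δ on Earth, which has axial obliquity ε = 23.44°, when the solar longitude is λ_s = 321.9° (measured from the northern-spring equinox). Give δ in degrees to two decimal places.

δ = -14.21°

sin δ = sin ε · sin λ_s = sin 23.44° × sin 321.9° = -0.245450.
δ = arcsin(-0.245450) = -14.21°.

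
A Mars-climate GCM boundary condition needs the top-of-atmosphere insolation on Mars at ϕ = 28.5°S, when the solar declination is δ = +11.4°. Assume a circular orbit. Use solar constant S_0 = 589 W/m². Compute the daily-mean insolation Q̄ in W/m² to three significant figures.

Q̄ ≈ 135 W/m²

cos h₀ = −tan(-28.5°) tan(+11.400°) = 0.1095, h₀ = 1.4611 rad.
Bracket: h₀ sin ϕ sin δ + cos ϕ cos δ sin h₀ = 1.4611×-0.47716×0.19766 + 0.87882×0.98027×0.99399 = -0.137804 + 0.856303 = 0.718499.
Q̄ = (S_0/π) × [bracket] = (589/π) × 0.718499 = 134.7 W/m².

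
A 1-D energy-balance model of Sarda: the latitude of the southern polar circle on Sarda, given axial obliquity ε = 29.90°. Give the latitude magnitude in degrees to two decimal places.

60.10°

The polar circle is the lowest latitude that experiences at least one full rotation of continuous darkness at the northern-summer solstice; it lies at |ϕ| = 90° − ε = 90° − 29.90° = 60.10°.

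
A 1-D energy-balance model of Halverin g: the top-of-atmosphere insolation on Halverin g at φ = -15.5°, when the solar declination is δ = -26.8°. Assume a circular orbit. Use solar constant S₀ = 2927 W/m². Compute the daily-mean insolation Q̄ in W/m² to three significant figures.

Q̄ ≈ 986 W/m²

cos H₀ = −tan(-15.5°) tan(-26.800°) = -0.1401, H₀ = 1.7113 rad.
Bracket: H₀ sin φ sin δ + cos φ cos δ sin H₀ = 1.7113×-0.26724×-0.45088 + 0.96363×0.89259×0.99014 = 0.206200 + 0.851646 = 1.057846.
Q̄ = (S₀/π) × [bracket] = (2927/π) × 1.057846 = 985.6 W/m².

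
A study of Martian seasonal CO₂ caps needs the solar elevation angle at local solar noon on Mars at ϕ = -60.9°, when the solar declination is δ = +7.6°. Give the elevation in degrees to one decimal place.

At local noon the hour angle is zero, so the zenith angle equals |ϕ − δ| = |-60.9° − (+7.600°)| = 68.500°.
Elevation = 90° − 68.500° = 21.5°.

21.5°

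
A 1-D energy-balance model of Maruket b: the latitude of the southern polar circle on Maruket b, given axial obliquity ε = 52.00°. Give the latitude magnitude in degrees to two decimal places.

38.00°

The polar circle is the lowest latitude that experiences at least one full rotation of continuous darkness at the northern-summer solstice; it lies at |φ| = 90° − ε = 90° − 52.00° = 38.00°.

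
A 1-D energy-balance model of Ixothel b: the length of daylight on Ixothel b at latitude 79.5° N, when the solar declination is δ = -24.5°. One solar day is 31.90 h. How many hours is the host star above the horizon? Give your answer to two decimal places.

cos h₀ = −tan ϕ · tan δ = 2.4589 ≥ 1, so the host star never rises (polar night) and h₀ = 0.
Daylight = 2h₀/(2π) × 31.90 h = (0.0000/π) × 31.90 = 0.00 h.

0.00 h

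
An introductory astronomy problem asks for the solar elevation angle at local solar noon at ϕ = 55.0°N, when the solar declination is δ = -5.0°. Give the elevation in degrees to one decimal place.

At local noon the hour angle is zero, so the zenith angle equals |ϕ − δ| = |+55.0° − (-5.000°)| = 60.000°.
Elevation = 90° − 60.000° = 30.0°.

30.0°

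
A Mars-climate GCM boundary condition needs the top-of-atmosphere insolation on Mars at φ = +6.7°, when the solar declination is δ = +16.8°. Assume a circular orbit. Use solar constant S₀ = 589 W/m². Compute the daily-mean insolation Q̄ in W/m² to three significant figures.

Q̄ ≈ 188 W/m²

cos H₀ = −tan(+6.7°) tan(+16.800°) = -0.0355, H₀ = 1.6063 rad.
Bracket: H₀ sin φ sin δ + cos φ cos δ sin H₀ = 1.6063×0.11667×0.28903 + 0.99317×0.95732×0.99937 = 0.054166 + 0.950183 = 1.004349.
Q̄ = (S₀/π) × [bracket] = (589/π) × 1.004349 = 188.3 W/m².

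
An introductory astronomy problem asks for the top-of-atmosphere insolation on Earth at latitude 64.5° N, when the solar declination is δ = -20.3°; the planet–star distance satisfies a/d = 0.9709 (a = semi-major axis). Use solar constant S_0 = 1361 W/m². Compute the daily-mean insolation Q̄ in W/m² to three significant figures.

cos h₀ = −tan(+64.5°) tan(-20.300°) = 0.7755, h₀ = 0.6832 rad.
Bracket: h₀ sin ϕ sin δ + cos ϕ cos δ sin h₀ = 0.6832×0.90259×-0.34694 + 0.43051×0.93789×0.63130 = -0.213940 + 0.254901 = 0.040961.
Inverse-square distance factor (a/d)² = 0.9709² = 0.942647.
Q̄ = (S_0/π) × 0.942647 × [bracket] = (1361/π) × 0.942647 × 0.040961 = 16.73 W/m².

Q̄ ≈ 16.7 W/m²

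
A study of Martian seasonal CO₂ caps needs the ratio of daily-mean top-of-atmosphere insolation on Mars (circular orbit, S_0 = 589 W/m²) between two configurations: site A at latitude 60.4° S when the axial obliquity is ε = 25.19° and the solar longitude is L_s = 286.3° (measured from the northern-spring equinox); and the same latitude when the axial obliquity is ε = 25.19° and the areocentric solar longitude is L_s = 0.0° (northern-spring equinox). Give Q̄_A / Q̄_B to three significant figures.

Q̄_A / Q̄_B ≈ 2.34

— Configuration A (ϕ=-60.4°):
Solar declination: sin δ = sin ε · sin L_s = sin 25.19° × sin 286.3° = -0.40851, so δ = -24.111°.
cos h₀ = −tan(-60.4°) tan(-24.111°) = -0.7879, h₀ = 2.4781 rad.
Bracket: h₀ sin ϕ sin δ + cos ϕ cos δ sin h₀ = 2.4781×-0.86949×-0.40851 + 0.49394×0.91275×0.61586 = 0.880210 + 0.277657 = 1.157867.
Q̄ = (S_0/π) × [bracket] = (589/π) × 1.157867 = 217.08 W/m².
— Configuration B (ϕ=-60.4°):
sin δ = sin 25.19° × sin 0.0° = 0.00000, so δ = +0.000°.
cos h₀ = −tan(-60.4°) tan(+0.000°) = 0.0000, h₀ = 1.5708 rad.
Bracket: h₀ sin ϕ sin δ + cos ϕ cos δ sin h₀ = 1.5708×-0.86949×0.00000 + 0.49394×1.00000×1.00000 = -0.000000 + 0.493940 = 0.493940.
Q̄ = (S_0/π) × [bracket] = (589/π) × 0.493940 = 92.606 W/m².
Ratio Q̄_A / Q̄_B = 217.08 / 92.606 = 2.344.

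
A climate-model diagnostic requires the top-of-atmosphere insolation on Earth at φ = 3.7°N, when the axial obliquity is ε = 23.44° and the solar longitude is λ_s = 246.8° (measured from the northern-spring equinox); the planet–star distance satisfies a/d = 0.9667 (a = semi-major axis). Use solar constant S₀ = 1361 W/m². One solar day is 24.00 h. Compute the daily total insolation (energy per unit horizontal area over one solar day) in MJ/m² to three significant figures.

Solar declination: sin δ = sin ε · sin λ_s = sin 23.44° × sin 246.8° = -0.36562, so δ = -21.446°.
cos H₀ = −tan(+3.7°) tan(-21.446°) = 0.0254, H₀ = 1.5454 rad.
Bracket: H₀ sin φ sin δ + cos φ cos δ sin H₀ = 1.5454×0.06453×-0.36562 + 0.99792×0.93076×0.99968 = -0.036461 + 0.928527 = 0.892066.
Inverse-square distance factor (a/d)² = 0.9667² = 0.934509.
Q̄ = (S₀/π) × 0.934509 × [bracket] = (1361/π) × 0.934509 × 0.892066 = 361.15 W/m².
Daily total = Q̄ × 24.00 h × 3600 s/h = 361.15 × 24.00 × 3600 / 10⁶ = 31.20 MJ/m².

31.2 MJ/m²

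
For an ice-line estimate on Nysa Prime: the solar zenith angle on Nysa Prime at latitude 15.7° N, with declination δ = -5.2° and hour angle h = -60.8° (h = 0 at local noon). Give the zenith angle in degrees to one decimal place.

cos θ_z = sin φ sin δ + cos φ cos δ cos h = -0.024525 + 0.467726 = 0.443201.
θ_z = arccos(0.443201) = 63.7°.

θ_z = 63.7°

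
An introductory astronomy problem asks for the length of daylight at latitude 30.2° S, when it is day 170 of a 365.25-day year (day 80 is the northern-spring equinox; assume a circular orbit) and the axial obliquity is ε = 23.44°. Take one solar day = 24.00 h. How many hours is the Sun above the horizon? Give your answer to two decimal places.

Solar longitude: λ_s = 360° × (170 − 80)/365.25 = 88.706°.
sin δ = sin 23.44° × sin 88.706° = 0.39769, so δ = +23.434°.
cos H₀ = −tan φ · tan δ = −tan(-30.2°) × tan(+23.434°) = 0.2523, so H₀ = 1.3158 rad = 75.39°.
Daylight = 2H₀/(2π) × 24.00 h = (1.3158/π) × 24.00 = 10.05 h.

10.05 h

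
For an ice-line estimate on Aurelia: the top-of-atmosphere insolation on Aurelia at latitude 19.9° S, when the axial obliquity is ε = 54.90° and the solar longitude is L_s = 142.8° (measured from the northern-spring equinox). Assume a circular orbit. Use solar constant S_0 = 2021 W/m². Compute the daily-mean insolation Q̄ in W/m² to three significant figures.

Q̄ ≈ 367 W/m²

Solar declination: sin δ = sin ε · sin L_s = sin 54.90° × sin 142.8° = 0.49465, so δ = +29.647°.
cos h₀ = −tan(-19.9°) tan(+29.647°) = 0.2060, h₀ = 1.3633 rad.
Bracket: h₀ sin ϕ sin δ + cos ϕ cos δ sin h₀ = 1.3633×-0.34038×0.49465 + 0.94029×0.86909×0.97854 = -0.229537 + 0.799660 = 0.570123.
Q̄ = (S_0/π) × [bracket] = (2021/π) × 0.570123 = 366.8 W/m².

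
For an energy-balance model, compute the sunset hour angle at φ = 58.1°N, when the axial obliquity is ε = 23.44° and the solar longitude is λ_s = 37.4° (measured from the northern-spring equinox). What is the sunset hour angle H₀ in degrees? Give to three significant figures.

Solar declination: sin δ = sin ε · sin λ_s = sin 23.44° × sin 37.4° = 0.24161, so δ = +13.981°.
cos H₀ = −tan φ · tan δ = −tan(+58.1°) × tan(+13.981°) = -0.4000, so H₀ = 1.9823 rad = 113.58°.

H₀ = 114°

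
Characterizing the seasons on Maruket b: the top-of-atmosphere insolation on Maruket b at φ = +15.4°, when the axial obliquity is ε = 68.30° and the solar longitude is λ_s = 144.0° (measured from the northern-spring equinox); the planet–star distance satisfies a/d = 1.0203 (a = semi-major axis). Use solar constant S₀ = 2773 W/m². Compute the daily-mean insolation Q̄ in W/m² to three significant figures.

Q̄ ≈ 963 W/m²

Solar declination: sin δ = sin ε · sin λ_s = sin 68.30° × sin 144.0° = 0.54613, so δ = +33.102°.
cos H₀ = −tan(+15.4°) tan(+33.102°) = -0.1796, H₀ = 1.7513 rad.
Bracket: H₀ sin φ sin δ + cos φ cos δ sin H₀ = 1.7513×0.26556×0.54613 + 0.96410×0.83770×0.98374 = 0.253992 + 0.794495 = 1.048487.
Inverse-square distance factor (a/d)² = 1.0203² = 1.041012.
Q̄ = (S₀/π) × 1.041012 × [bracket] = (2773/π) × 1.041012 × 1.048487 = 963.4 W/m².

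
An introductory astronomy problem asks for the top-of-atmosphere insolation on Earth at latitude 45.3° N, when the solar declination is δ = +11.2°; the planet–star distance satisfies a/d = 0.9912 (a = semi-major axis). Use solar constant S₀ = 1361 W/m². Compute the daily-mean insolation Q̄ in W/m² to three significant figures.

Q̄ ≈ 392 W/m²

cos H₀ = −tan(+45.3°) tan(+11.200°) = -0.2001, H₀ = 1.7722 rad.
Bracket: H₀ sin φ sin δ + cos φ cos δ sin H₀ = 1.7722×0.71080×0.19423 + 0.70339×0.98096×0.97978 = 0.244668 + 0.676046 = 0.920714.
Inverse-square distance factor (a/d)² = 0.9912² = 0.982477.
Q̄ = (S₀/π) × 0.982477 × [bracket] = (1361/π) × 0.982477 × 0.920714 = 391.9 W/m².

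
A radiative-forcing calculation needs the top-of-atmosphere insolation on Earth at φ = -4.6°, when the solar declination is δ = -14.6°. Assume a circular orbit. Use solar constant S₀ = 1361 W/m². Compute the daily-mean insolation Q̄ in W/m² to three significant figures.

cos H₀ = −tan(-4.6°) tan(-14.600°) = -0.0210, H₀ = 1.5918 rad.
Bracket: H₀ sin φ sin δ + cos φ cos δ sin H₀ = 1.5918×-0.08020×-0.25207 + 0.99678×0.96771×0.99978 = 0.032180 + 0.964382 = 0.996562.
Q̄ = (S₀/π) × [bracket] = (1361/π) × 0.996562 = 431.7 W/m².

Q̄ ≈ 432 W/m²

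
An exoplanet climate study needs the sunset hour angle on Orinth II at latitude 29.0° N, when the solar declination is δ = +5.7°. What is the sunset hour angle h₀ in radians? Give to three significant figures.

cos h₀ = −tan ϕ · tan δ = −tan(+29.0°) × tan(+5.700°) = -0.0553, so h₀ = 1.6262 rad = 93.17°.

h₀ = 1.63 rad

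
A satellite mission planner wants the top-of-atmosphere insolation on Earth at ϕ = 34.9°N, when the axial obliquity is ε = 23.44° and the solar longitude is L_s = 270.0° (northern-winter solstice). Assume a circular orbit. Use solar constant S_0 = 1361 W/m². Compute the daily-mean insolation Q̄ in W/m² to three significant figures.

Solar declination: sin δ = sin ε · sin L_s = sin 23.44° × sin 270.0° = -0.39779, so δ = -23.440°.
cos h₀ = −tan(+34.9°) tan(-23.440°) = 0.3025, h₀ = 1.2635 rad.
Bracket: h₀ sin ϕ sin δ + cos ϕ cos δ sin h₀ = 1.2635×0.57215×-0.39779 + 0.82015×0.91748×0.95316 = -0.287567 + 0.717225 = 0.429658.
Q̄ = (S_0/π) × [bracket] = (1361/π) × 0.429658 = 186.1 W/m².

Q̄ ≈ 186 W/m²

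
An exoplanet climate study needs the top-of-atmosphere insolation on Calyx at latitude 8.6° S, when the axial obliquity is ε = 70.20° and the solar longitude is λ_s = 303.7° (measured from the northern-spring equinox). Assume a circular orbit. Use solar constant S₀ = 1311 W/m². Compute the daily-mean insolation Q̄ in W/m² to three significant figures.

Solar declination: sin δ = sin ε · sin λ_s = sin 70.20° × sin 303.7° = -0.78277, so δ = -51.515°.
cos H₀ = −tan(-8.6°) tan(-51.515°) = -0.1902, H₀ = 1.7622 rad.
Bracket: H₀ sin φ sin δ + cos φ cos δ sin H₀ = 1.7622×-0.14954×-0.78277 + 0.98876×0.62231×0.98174 = 0.206275 + 0.604080 = 0.810355.
Q̄ = (S₀/π) × [bracket] = (1311/π) × 0.810355 = 338.2 W/m².

Q̄ ≈ 338 W/m²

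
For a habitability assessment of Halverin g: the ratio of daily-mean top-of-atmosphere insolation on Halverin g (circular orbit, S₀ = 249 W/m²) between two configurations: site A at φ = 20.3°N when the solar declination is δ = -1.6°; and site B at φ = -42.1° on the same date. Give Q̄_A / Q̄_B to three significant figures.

— Configuration A (φ=+20.3°):
cos H₀ = −tan(+20.3°) tan(-1.600°) = 0.0103, H₀ = 1.5605 rad.
Bracket: H₀ sin φ sin δ + cos φ cos δ sin H₀ = 1.5605×0.34694×-0.02792 + 0.93789×0.99961×0.99995 = -0.015116 + 0.937477 = 0.922361.
Q̄ = (S₀/π) × [bracket] = (249/π) × 0.922361 = 73.106 W/m².
— Configuration B (φ=-42.1°):
cos H₀ = −tan(-42.1°) tan(-1.600°) = -0.0252, H₀ = 1.5960 rad.
Bracket: H₀ sin φ sin δ + cos φ cos δ sin H₀ = 1.5960×-0.67043×-0.02792 + 0.74198×0.99961×0.99968 = 0.029875 + 0.741453 = 0.771328.
Q̄ = (S₀/π) × [bracket] = (249/π) × 0.771328 = 61.135 W/m².
Ratio Q̄_A / Q̄_B = 73.106 / 61.135 = 1.196.

Q̄_A / Q̄_B ≈ 1.20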